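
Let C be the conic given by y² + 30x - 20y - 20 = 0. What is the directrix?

x = 23/2

Only y is squared. Complete the square in y: (y - 10)² = -30(x - 4).
Vertex (4, 10); 4p = -30 so p = -15/2. Opens left.
Directrix is the vertical line x = h − p = 4 − (-15/2) = 23/2.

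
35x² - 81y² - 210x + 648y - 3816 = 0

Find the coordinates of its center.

Collect terms: 35(x² - 6x) -81(y² - 8y) = 3816
Complete the square in x and y: 35(x - 3)² -81(y - 4)² = 3816 + 315 - 1296 = 2835
Dividing both sides by 2835: (x - 3)²/81 - (y - 4)²/35 = 1
Hyperbola with center (3, 4).

(3, 4)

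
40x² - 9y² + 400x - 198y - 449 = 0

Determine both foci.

(-12, -11) and (2, -11)

Rearranging, 40(x² + 10x) -9(y² + 22y) = 449.
Complete the square: 40(x + 5)² -9(y + 11)² = 449 + 1000 - 1089 = 360
Divide by 360: (x + 5)²/9 - (y + 11)²/40 = 1
Hyperbola, center (-5, -11), transverse axis horizontal; a² = 9, b² = 40.
c² = a² + b² = 9 + 40 = 49, so c = 7.
Foci lie on the horizontal axis through the center: (h ± c, k).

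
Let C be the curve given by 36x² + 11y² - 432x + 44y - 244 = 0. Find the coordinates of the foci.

36(x² - 12x) + 11(y² + 4y) = 244
Completing the square gives 36(x - 6)² + 11(y + 2)² = 244 + 1296 + 44 = 1584.
Dividing both sides by 1584: (x - 6)²/44 + (y + 2)²/144 = 1
Ellipse, center (6, -2), major axis vertical; a² = 144, b² = 44.
c² = a² - b² = 144 - 44 = 100, so c = 10.
Foci lie on the vertical axis through the center: (h, k ± c).

(6, -12) and (6, 8)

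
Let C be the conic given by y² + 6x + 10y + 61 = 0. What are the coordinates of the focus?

Only y is squared. Complete the square in y: (y + 5)² = -6(x + 6).
Vertex (-6, -5); 4p = -6 so p = -3/2. Opens left.
Focus is p units from the vertex along the axis: (h + p, k).

(-15/2, -5)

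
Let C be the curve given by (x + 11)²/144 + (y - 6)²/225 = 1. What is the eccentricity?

Center (-11, 6). The larger denominator 225 sits under the y-term, so the major axis is vertical; a² = 225, b² = 144.
c² = a² - b² = 81, so c = 9.
e = c/a = 9/15 = 3/5.

e = 3/5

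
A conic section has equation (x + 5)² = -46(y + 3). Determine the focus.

Vertex (-5, -3); 4p = -46 so p = -23/2. Opens down.
Focus is p units from the vertex along the axis: (h, k + p).

(-5, -29/2)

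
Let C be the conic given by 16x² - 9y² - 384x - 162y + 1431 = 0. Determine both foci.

(7, -9) and (17, -9)

Rearranging, 16(x² - 24x) -9(y² + 18y) = -1431.
16(x - 12)² -9(y + 9)² = -1431 + 2304 - 729 = 144
Divide by 144: (x - 12)²/9 - (y + 9)²/16 = 1
Hyperbola, center (12, -9), transverse axis horizontal; a² = 9, b² = 16.
c² = a² + b² = 9 + 16 = 25, so c = 5.
Foci lie on the horizontal axis through the center: (h ± c, k).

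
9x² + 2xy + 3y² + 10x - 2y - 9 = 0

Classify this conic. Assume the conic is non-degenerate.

ellipse

A = 9, B = 2, C = 3.
Discriminant B² − 4AC = 2² − 4·9·3 = -104.
B² − 4AC < 0 ⇒ ellipse.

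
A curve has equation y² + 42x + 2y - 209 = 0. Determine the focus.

(-11/2, -1)

Only y is squared. Complete the square in y: (y + 1)² = -42(x - 5).
Vertex (5, -1); 4p = -42 so p = -21/2. Opens left.
Focus is p units from the vertex along the axis: (h + p, k).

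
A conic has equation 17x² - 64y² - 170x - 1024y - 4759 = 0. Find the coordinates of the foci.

Group: 17(x² - 10x) -64(y² + 16y) = 4759
17(x - 5)² -64(y + 8)² = 4759 + 425 - 4096 = 1088
Dividing both sides by 1088: (x - 5)²/64 - (y + 8)²/17 = 1
Hyperbola, center (5, -8), transverse axis horizontal; a² = 64, b² = 17.
c² = a² + b² = 64 + 17 = 81, so c = 9.
Foci lie on the horizontal axis through the center: (h ± c, k).

(-4, -8) and (14, -8)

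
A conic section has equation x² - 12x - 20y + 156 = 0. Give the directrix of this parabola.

Only x is squared. Complete the square in x: (x - 6)² = 20(y - 6).
Vertex (6, 6); 4p = 20 so p = 5. Opens up.
Directrix is the horizontal line y = k − p = 6 − (5) = 1.

y = 1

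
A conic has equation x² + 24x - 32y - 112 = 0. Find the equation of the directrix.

Only x is squared. Complete the square in x: (x + 12)² = 32(y + 8).
Vertex (-12, -8); 4p = 32 so p = 8. Opens up.
Directrix is the horizontal line y = k − p = -8 − (8) = -16.

y = -16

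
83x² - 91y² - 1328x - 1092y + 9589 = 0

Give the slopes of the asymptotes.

√7553/91 and -√7553/91

Group: 83(x² - 16x) -91(y² + 12y) = -9589
83(x - 8)² -91(y + 6)² = -9589 + 5312 - 3276 = -7553
Divide by -7553: (y + 6)²/83 - (x - 8)²/91 = 1
Hyperbola, center (8, -6), transverse axis vertical; a² = 83, b² = 91.
For a vertical hyperbola the asymptotes have slope ±a/b.
Here that is ±√83/√91 = ±√7553/91.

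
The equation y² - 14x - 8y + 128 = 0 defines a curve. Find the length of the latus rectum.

Only y is squared. Complete the square in y: (y - 4)² = 14(x - 8).
Vertex (8, 4); 4p = 14 so p = 7/2. Opens right.
Latus rectum length = |4p| = 14.

14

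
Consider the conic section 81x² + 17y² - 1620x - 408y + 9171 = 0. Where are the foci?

81(x² - 20x) + 17(y² - 24y) = -9171
Complete the square in x and y: 81(x - 10)² + 17(y - 12)² = -9171 + 8100 + 2448 = 1377
Dividing both sides by 1377: (x - 10)²/17 + (y - 12)²/81 = 1
Ellipse, center (10, 12), major axis vertical; a² = 81, b² = 17.
c² = a² - b² = 81 - 17 = 64, so c = 8.
Foci lie on the vertical axis through the center: (h, k ± c).

(10, 4) and (10, 20)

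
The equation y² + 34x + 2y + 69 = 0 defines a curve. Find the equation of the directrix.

x = 13/2

Only y is squared. Complete the square in y: (y + 1)² = -34(x + 2).
Vertex (-2, -1); 4p = -34 so p = -17/2. Opens left.
Directrix is the vertical line x = h − p = -2 − (-17/2) = 13/2.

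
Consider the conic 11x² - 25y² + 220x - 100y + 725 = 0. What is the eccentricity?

Group: 11(x² + 20x) -25(y² + 4y) = -725
11(x + 10)² -25(y + 2)² = -725 + 1100 - 100 = 275
Divide by 275: (x + 10)²/25 - (y + 2)²/11 = 1
Hyperbola, center (-10, -2), transverse axis horizontal; a² = 25, b² = 11.
c² = a² + b² = 36, so c = 6.
e = c/a = 6/5.

e = 6/5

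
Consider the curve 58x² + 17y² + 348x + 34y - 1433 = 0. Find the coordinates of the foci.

(-3, -1 - √82) and (-3, -1 + √82)

Collect terms: 58(x² + 6x) + 17(y² + 2y) = 1433
Completing the square gives 58(x + 3)² + 17(y + 1)² = 1433 + 522 + 17 = 1972.
Dividing both sides by 1972: (x + 3)²/34 + (y + 1)²/116 = 1
Ellipse, center (-3, -1), major axis vertical; a² = 116, b² = 34.
c² = a² - b² = 116 - 34 = 82, so c = √82.
Foci lie on the vertical axis through the center: (h, k ± c).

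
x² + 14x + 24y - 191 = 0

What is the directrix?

Only x is squared. Complete the square in x: (x + 7)² = -24(y - 10).
Vertex (-7, 10); 4p = -24 so p = -6. Opens down.
Directrix is the horizontal line y = k − p = 10 − (-6) = 16.

y = 16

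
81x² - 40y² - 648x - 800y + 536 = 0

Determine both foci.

Rearranging, 81(x² - 8x) -40(y² + 20y) = -536.
81(x - 4)² -40(y + 10)² = -536 + 1296 - 4000 = -3240
Divide through by -3240 to get (y + 10)²/81 - (x - 4)²/40 = 1.
Hyperbola, center (4, -10), transverse axis vertical; a² = 81, b² = 40.
c² = a² + b² = 81 + 40 = 121, so c = 11.
Foci lie on the vertical axis through the center: (h, k ± c).

(4, -21) and (4, 1)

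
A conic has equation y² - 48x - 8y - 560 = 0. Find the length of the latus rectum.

Only y is squared. Complete the square in y: (y - 4)² = 48(x + 12).
Vertex (-12, 4); 4p = 48 so p = 12. Opens right.
Latus rectum length = |4p| = 48.

48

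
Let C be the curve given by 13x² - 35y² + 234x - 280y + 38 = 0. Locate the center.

Collect terms: 13(x² + 18x) -35(y² + 8y) = -38
Complete the square: 13(x + 9)² -35(y + 4)² = -38 + 1053 - 560 = 455
Divide by 455: (x + 9)²/35 - (y + 4)²/13 = 1
Hyperbola with center (-9, -4).

(-9, -4)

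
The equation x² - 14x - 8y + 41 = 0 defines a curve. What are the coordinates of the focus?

Only x is squared. Complete the square in x: (x - 7)² = 8(y + 1).
Vertex (7, -1); 4p = 8 so p = 2. Opens up.
Focus is p units from the vertex along the axis: (h, k + p).

(7, 1)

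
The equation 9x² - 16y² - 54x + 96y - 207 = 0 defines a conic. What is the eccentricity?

e = 5/4

Group: 9(x² - 6x) -16(y² - 6y) = 207
Complete the square: 9(x - 3)² -16(y - 3)² = 207 + 81 - 144 = 144
Dividing both sides by 144: (x - 3)²/16 - (y - 3)²/9 = 1
Hyperbola, center (3, 3), transverse axis horizontal; a² = 16, b² = 9.
c² = a² + b² = 25, so c = 5.
e = c/a = 5/4.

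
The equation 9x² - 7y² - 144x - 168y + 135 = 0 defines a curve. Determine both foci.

9(x² - 16x) -7(y² + 24y) = -135
Complete the square in x and y: 9(x - 8)² -7(y + 12)² = -135 + 576 - 1008 = -567
Divide by -567: (y + 12)²/81 - (x - 8)²/63 = 1
Hyperbola, center (8, -12), transverse axis vertical; a² = 81, b² = 63.
c² = a² + b² = 81 + 63 = 144, so c = 12.
Foci lie on the vertical axis through the center: (h, k ± c).

(8, -24) and (8, 0)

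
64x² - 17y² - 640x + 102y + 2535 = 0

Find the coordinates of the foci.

(5, -6) and (5, 12)

Group the x- and y-terms: 64(x² - 10x) -17(y² - 6y) = -2535
64(x - 5)² -17(y - 3)² = -2535 + 1600 - 153 = -1088
Divide through by -1088 to get (y - 3)²/64 - (x - 5)²/17 = 1.
Hyperbola, center (5, 3), transverse axis vertical; a² = 64, b² = 17.
c² = a² + b² = 64 + 17 = 81, so c = 9.
Foci lie on the vertical axis through the center: (h, k ± c).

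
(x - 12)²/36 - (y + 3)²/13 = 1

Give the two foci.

(5, -3) and (19, -3)

Center (12, -3). The positive term is the x-term, so the transverse axis is horizontal; a² = 36, b² = 13.
c² = a² + b² = 36 + 13 = 49, so c = 7.
Foci lie on the horizontal axis through the center: (h ± c, k).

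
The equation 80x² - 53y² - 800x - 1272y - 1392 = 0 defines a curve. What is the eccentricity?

Group: 80(x² - 10x) -53(y² + 24y) = 1392
Complete the square: 80(x - 5)² -53(y + 12)² = 1392 + 2000 - 7632 = -4240
Dividing both sides by -4240: (y + 12)²/80 - (x - 5)²/53 = 1
Hyperbola, center (5, -12), transverse axis vertical; a² = 80, b² = 53.
c² = a² + b² = 133, so c = √133.
e = c/a = √133/4√5 = √665/20.

e = √665/20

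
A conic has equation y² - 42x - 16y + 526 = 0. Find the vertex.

Only y is squared. Complete the square in y: (y - 8)² = 42(x - 11).
Vertex (11, 8); 4p = 42 so p = 21/2. Opens right.

(11, 8)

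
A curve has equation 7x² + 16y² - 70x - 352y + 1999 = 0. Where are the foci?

Collect terms: 7(x² - 10x) + 16(y² - 22y) = -1999
Complete the square: 7(x - 5)² + 16(y - 11)² = -1999 + 175 + 1936 = 112
Divide through by 112 to get (x - 5)²/16 + (y - 11)²/7 = 1.
Ellipse, center (5, 11), major axis horizontal; a² = 16, b² = 7.
c² = a² - b² = 16 - 7 = 9, so c = 3.
Foci lie on the horizontal axis through the center: (h ± c, k).

(2, 11) and (8, 11)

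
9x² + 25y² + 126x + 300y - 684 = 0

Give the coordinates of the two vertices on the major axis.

(-22, -6) and (8, -6)

9(x² + 14x) + 25(y² + 12y) = 684
9(x + 7)² + 25(y + 6)² = 684 + 441 + 900 = 2025
Divide by 2025: (x + 7)²/225 + (y + 6)²/81 = 1
Ellipse, center (-7, -6), major axis horizontal; a² = 225, b² = 81.
a = 15. Vertices at (h ± a, k).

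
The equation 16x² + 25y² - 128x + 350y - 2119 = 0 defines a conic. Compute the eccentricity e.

e = 3/5

Collect terms: 16(x² - 8x) + 25(y² + 14y) = 2119
Complete the square: 16(x - 4)² + 25(y + 7)² = 2119 + 256 + 1225 = 3600
Divide through by 3600 to get (x - 4)²/225 + (y + 7)²/144 = 1.
Ellipse, center (4, -7), major axis horizontal; a² = 225, b² = 144.
c² = a² - b² = 81, so c = 9.
e = c/a = 9/15 = 3/5.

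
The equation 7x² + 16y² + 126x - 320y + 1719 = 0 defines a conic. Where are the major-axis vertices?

Group: 7(x² + 18x) + 16(y² - 20y) = -1719
Complete the square: 7(x + 9)² + 16(y - 10)² = -1719 + 567 + 1600 = 448
Divide through by 448 to get (x + 9)²/64 + (y - 10)²/28 = 1.
Ellipse, center (-9, 10), major axis horizontal; a² = 64, b² = 28.
a = 8. Vertices at (h ± a, k).

(-17, 10) and (-1, 10)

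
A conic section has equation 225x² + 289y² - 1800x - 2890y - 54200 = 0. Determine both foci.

Rearranging, 225(x² - 8x) + 289(y² - 10y) = 54200.
Complete the square in x and y: 225(x - 4)² + 289(y - 5)² = 54200 + 3600 + 7225 = 65025
Dividing both sides by 65025: (x - 4)²/289 + (y - 5)²/225 = 1
Ellipse, center (4, 5), major axis horizontal; a² = 289, b² = 225.
c² = a² - b² = 289 - 225 = 64, so c = 8.
Foci lie on the horizontal axis through the center: (h ± c, k).

(-4, 5) and (12, 5)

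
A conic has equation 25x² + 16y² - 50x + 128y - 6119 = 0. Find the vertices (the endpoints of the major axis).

Group the x- and y-terms: 25(x² - 2x) + 16(y² + 8y) = 6119
Completing the square gives 25(x - 1)² + 16(y + 4)² = 6119 + 25 + 256 = 6400.
Divide by 6400: (x - 1)²/256 + (y + 4)²/400 = 1
Ellipse, center (1, -4), major axis vertical; a² = 400, b² = 256.
a = 20. Vertices at (h, k ± a).

(1, -24) and (1, 16)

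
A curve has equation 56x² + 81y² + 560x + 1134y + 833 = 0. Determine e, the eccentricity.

e = 5/9

56(x² + 10x) + 81(y² + 14y) = -833
Complete the square in x and y: 56(x + 5)² + 81(y + 7)² = -833 + 1400 + 3969 = 4536
Divide through by 4536 to get (x + 5)²/81 + (y + 7)²/56 = 1.
Ellipse, center (-5, -7), major axis horizontal; a² = 81, b² = 56.
c² = a² - b² = 25, so c = 5.
e = c/a = 5/9.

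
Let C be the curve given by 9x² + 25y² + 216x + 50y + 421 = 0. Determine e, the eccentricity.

Rearranging, 9(x² + 24x) + 25(y² + 2y) = -421.
Complete the square: 9(x + 12)² + 25(y + 1)² = -421 + 1296 + 25 = 900
Divide through by 900 to get (x + 12)²/100 + (y + 1)²/36 = 1.
Ellipse, center (-12, -1), major axis horizontal; a² = 100, b² = 36.
c² = a² - b² = 64, so c = 8.
e = c/a = 8/10 = 4/5.

e = 4/5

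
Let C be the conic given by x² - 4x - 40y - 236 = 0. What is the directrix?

y = -16

Only x is squared. Complete the square in x: (x - 2)² = 40(y + 6).
Vertex (2, -6); 4p = 40 so p = 10. Opens up.
Directrix is the horizontal line y = k − p = -6 − (10) = -16.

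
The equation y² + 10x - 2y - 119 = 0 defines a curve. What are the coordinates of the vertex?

(12, 1)

Only y is squared. Complete the square in y: (y - 1)² = -10(x - 12).
Vertex (12, 1); 4p = -10 so p = -5/2. Opens left.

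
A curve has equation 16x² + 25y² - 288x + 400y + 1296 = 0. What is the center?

Group: 16(x² - 18x) + 25(y² + 16y) = -1296
Complete the square: 16(x - 9)² + 25(y + 8)² = -1296 + 1296 + 1600 = 1600
Divide by 1600: (x - 9)²/100 + (y + 8)²/64 = 1
Ellipse with center (9, -8).

(9, -8)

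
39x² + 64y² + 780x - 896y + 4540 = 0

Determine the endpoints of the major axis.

(-18, 7) and (-2, 7)

Collect terms: 39(x² + 20x) + 64(y² - 14y) = -4540
39(x + 10)² + 64(y - 7)² = -4540 + 3900 + 3136 = 2496
Divide by 2496: (x + 10)²/64 + (y - 7)²/39 = 1
Ellipse, center (-10, 7), major axis horizontal; a² = 64, b² = 39.
a = 8. Vertices at (h ± a, k).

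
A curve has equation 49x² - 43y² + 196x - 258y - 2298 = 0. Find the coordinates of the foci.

49(x² + 4x) -43(y² + 6y) = 2298
Complete the square in x and y: 49(x + 2)² -43(y + 3)² = 2298 + 196 - 387 = 2107
Dividing both sides by 2107: (x + 2)²/43 - (y + 3)²/49 = 1
Hyperbola, center (-2, -3), transverse axis horizontal; a² = 43, b² = 49.
c² = a² + b² = 43 + 49 = 92, so c = 2√23.
Foci lie on the horizontal axis through the center: (h ± c, k).

(-2 - 2√23, -3) and (-2 + 2√23, -3)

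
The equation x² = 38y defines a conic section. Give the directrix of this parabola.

y = -19/2

Vertex (0, 0); 4p = 38 so p = 19/2. Opens up.
Directrix is the horizontal line y = k − p = 0 − (19/2) = -19/2.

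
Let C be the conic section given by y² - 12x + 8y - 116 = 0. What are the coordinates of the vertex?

(-11, -4)

Only y is squared. Complete the square in y: (y + 4)² = 12(x + 11).
Vertex (-11, -4); 4p = 12 so p = 3. Opens right.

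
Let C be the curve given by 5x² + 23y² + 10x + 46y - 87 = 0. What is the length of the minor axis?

2√5

Collect terms: 5(x² + 2x) + 23(y² + 2y) = 87
Completing the square gives 5(x + 1)² + 23(y + 1)² = 87 + 5 + 23 = 115.
Divide by 115: (x + 1)²/23 + (y + 1)²/5 = 1
Ellipse, center (-1, -1), major axis horizontal; a² = 23, b² = 5.
b² = 5 so b = √5; the minor axis has length 2b = 2√5.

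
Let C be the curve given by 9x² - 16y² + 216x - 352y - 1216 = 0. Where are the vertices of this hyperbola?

(-20, -11) and (-4, -11)

Group the x- and y-terms: 9(x² + 24x) -16(y² + 22y) = 1216
9(x + 12)² -16(y + 11)² = 1216 + 1296 - 1936 = 576
Divide by 576: (x + 12)²/64 - (y + 11)²/36 = 1
Hyperbola, center (-12, -11), transverse axis horizontal; a² = 64, b² = 36.
a = 8. Vertices at (h ± a, k).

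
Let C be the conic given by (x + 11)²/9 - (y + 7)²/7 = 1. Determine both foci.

(-15, -7) and (-7, -7)

Center (-11, -7). The positive term is the x-term, so the transverse axis is horizontal; a² = 9, b² = 7.
c² = a² + b² = 9 + 7 = 16, so c = 4.
Foci lie on the horizontal axis through the center: (h ± c, k).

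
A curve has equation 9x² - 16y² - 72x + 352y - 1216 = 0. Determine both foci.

(4, 1) and (4, 21)

Rearranging, 9(x² - 8x) -16(y² - 22y) = 1216.
Completing the square gives 9(x - 4)² -16(y - 11)² = 1216 + 144 - 1936 = -576.
Divide through by -576 to get (y - 11)²/36 - (x - 4)²/64 = 1.
Hyperbola, center (4, 11), transverse axis vertical; a² = 36, b² = 64.
c² = a² + b² = 36 + 64 = 100, so c = 10.
Foci lie on the vertical axis through the center: (h, k ± c).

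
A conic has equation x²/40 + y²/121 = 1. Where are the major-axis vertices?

Center (0, 0). The larger denominator 121 sits under the y-term, so the major axis is vertical; a² = 121, b² = 40.
a = 11. Vertices at (h, k ± a).

(0, -11) and (0, 11)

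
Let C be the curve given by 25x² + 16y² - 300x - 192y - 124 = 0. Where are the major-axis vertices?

Group the x- and y-terms: 25(x² - 12x) + 16(y² - 12y) = 124
Complete the square: 25(x - 6)² + 16(y - 6)² = 124 + 900 + 576 = 1600
Dividing both sides by 1600: (x - 6)²/64 + (y - 6)²/100 = 1
Ellipse, center (6, 6), major axis vertical; a² = 100, b² = 64.
a = 10. Vertices at (h, k ± a).

(6, -4) and (6, 16)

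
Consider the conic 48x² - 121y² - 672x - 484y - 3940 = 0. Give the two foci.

Collect terms: 48(x² - 14x) -121(y² + 4y) = 3940
Complete the square: 48(x - 7)² -121(y + 2)² = 3940 + 2352 - 484 = 5808
Divide by 5808: (x - 7)²/121 - (y + 2)²/48 = 1
Hyperbola, center (7, -2), transverse axis horizontal; a² = 121, b² = 48.
c² = a² + b² = 121 + 48 = 169, so c = 13.
Foci lie on the horizontal axis through the center: (h ± c, k).

(-6, -2) and (20, -2)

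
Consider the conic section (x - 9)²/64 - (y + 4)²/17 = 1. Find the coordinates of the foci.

(0, -4) and (18, -4)

Center (9, -4). The positive term is the x-term, so the transverse axis is horizontal; a² = 64, b² = 17.
c² = a² + b² = 64 + 17 = 81, so c = 9.
Foci lie on the horizontal axis through the center: (h ± c, k).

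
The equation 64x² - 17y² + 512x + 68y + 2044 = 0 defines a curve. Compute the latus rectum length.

Rearranging, 64(x² + 8x) -17(y² - 4y) = -2044.
Completing the square gives 64(x + 4)² -17(y - 2)² = -2044 + 1024 - 68 = -1088.
Dividing both sides by -1088: (y - 2)²/64 - (x + 4)²/17 = 1
Hyperbola, center (-4, 2), transverse axis vertical; a² = 64, b² = 17.
Latus rectum length = 2b²/a = 2·17/8 = 17/4.

17/4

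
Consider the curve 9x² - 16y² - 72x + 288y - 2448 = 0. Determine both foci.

9(x² - 8x) -16(y² - 18y) = 2448
Complete the square: 9(x - 4)² -16(y - 9)² = 2448 + 144 - 1296 = 1296
Divide through by 1296 to get (x - 4)²/144 - (y - 9)²/81 = 1.
Hyperbola, center (4, 9), transverse axis horizontal; a² = 144, b² = 81.
c² = a² + b² = 144 + 81 = 225, so c = 15.
Foci lie on the horizontal axis through the center: (h ± c, k).

(-11, 9) and (19, 9)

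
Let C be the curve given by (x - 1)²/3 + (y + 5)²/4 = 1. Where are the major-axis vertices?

Center (1, -5). The larger denominator 4 sits under the y-term, so the major axis is vertical; a² = 4, b² = 3.
a = 2. Vertices at (h, k ± a).

(1, -7) and (1, -3)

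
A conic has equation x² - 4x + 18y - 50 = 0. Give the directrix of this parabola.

y = 15/2

Only x is squared. Complete the square in x: (x - 2)² = -18(y - 3).
Vertex (2, 3); 4p = -18 so p = -9/2. Opens down.
Directrix is the horizontal line y = k − p = 3 − (-9/2) = 15/2.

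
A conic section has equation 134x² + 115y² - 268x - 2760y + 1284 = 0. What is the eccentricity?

Rearranging, 134(x² - 2x) + 115(y² - 24y) = -1284.
Complete the square: 134(x - 1)² + 115(y - 12)² = -1284 + 134 + 16560 = 15410
Divide through by 15410 to get (x - 1)²/115 + (y - 12)²/134 = 1.
Ellipse, center (1, 12), major axis vertical; a² = 134, b² = 115.
c² = a² - b² = 19, so c = √19.
e = c/a = √19/√134 = √2546/134.

e = √2546/134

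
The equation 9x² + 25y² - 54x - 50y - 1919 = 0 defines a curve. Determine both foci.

(-9, 1) and (15, 1)

Rearranging, 9(x² - 6x) + 25(y² - 2y) = 1919.
Completing the square gives 9(x - 3)² + 25(y - 1)² = 1919 + 81 + 25 = 2025.
Dividing both sides by 2025: (x - 3)²/225 + (y - 1)²/81 = 1
Ellipse, center (3, 1), major axis horizontal; a² = 225, b² = 81.
c² = a² - b² = 225 - 81 = 144, so c = 12.
Foci lie on the horizontal axis through the center: (h ± c, k).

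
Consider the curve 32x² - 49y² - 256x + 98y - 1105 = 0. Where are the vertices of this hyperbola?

(-3, 1) and (11, 1)

Collect terms: 32(x² - 8x) -49(y² - 2y) = 1105
Completing the square gives 32(x - 4)² -49(y - 1)² = 1105 + 512 - 49 = 1568.
Divide by 1568: (x - 4)²/49 - (y - 1)²/32 = 1
Hyperbola, center (4, 1), transverse axis horizontal; a² = 49, b² = 32.
a = 7. Vertices at (h ± a, k).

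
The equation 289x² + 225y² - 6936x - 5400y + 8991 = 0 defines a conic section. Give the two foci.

Group: 289(x² - 24x) + 225(y² - 24y) = -8991
Complete the square: 289(x - 12)² + 225(y - 12)² = -8991 + 41616 + 32400 = 65025
Divide by 65025: (x - 12)²/225 + (y - 12)²/289 = 1
Ellipse, center (12, 12), major axis vertical; a² = 289, b² = 225.
c² = a² - b² = 289 - 225 = 64, so c = 8.
Foci lie on the vertical axis through the center: (h, k ± c).

(12, 4) and (12, 20)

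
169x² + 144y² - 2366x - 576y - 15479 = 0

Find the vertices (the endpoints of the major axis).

(7, -11) and (7, 15)

169(x² - 14x) + 144(y² - 4y) = 15479
169(x - 7)² + 144(y - 2)² = 15479 + 8281 + 576 = 24336
Dividing both sides by 24336: (x - 7)²/144 + (y - 2)²/169 = 1
Ellipse, center (7, 2), major axis vertical; a² = 169, b² = 144.
a = 13. Vertices at (h, k ± a).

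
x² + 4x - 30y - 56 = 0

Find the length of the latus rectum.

30

Only x is squared. Complete the square in x: (x + 2)² = 30(y + 2).
Vertex (-2, -2); 4p = 30 so p = 15/2. Opens up.
Latus rectum length = |4p| = 30.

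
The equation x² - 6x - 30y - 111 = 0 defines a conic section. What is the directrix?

y = -23/2

Only x is squared. Complete the square in x: (x - 3)² = 30(y + 4).
Vertex (3, -4); 4p = 30 so p = 15/2. Opens up.
Directrix is the horizontal line y = k − p = -4 − (15/2) = -23/2.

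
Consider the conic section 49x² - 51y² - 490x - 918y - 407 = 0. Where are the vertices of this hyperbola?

Group the x- and y-terms: 49(x² - 10x) -51(y² + 18y) = 407
49(x - 5)² -51(y + 9)² = 407 + 1225 - 4131 = -2499
Divide by -2499: (y + 9)²/49 - (x - 5)²/51 = 1
Hyperbola, center (5, -9), transverse axis vertical; a² = 49, b² = 51.
a = 7. Vertices at (h, k ± a).

(5, -16) and (5, -2)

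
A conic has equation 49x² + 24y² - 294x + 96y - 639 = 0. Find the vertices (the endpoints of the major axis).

(3, -9) and (3, 5)

Group the x- and y-terms: 49(x² - 6x) + 24(y² + 4y) = 639
49(x - 3)² + 24(y + 2)² = 639 + 441 + 96 = 1176
Divide by 1176: (x - 3)²/24 + (y + 2)²/49 = 1
Ellipse, center (3, -2), major axis vertical; a² = 49, b² = 24.
a = 7. Vertices at (h, k ± a).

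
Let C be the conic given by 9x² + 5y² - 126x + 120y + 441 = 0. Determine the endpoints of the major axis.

(7, -24) and (7, 0)

Group the x- and y-terms: 9(x² - 14x) + 5(y² + 24y) = -441
Completing the square gives 9(x - 7)² + 5(y + 12)² = -441 + 441 + 720 = 720.
Divide by 720: (x - 7)²/80 + (y + 12)²/144 = 1
Ellipse, center (7, -12), major axis vertical; a² = 144, b² = 80.
a = 12. Vertices at (h, k ± a).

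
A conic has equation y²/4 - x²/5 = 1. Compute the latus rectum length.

Center (0, 0). The positive term is the y-term, so the transverse axis is vertical; a² = 4, b² = 5.
Latus rectum length = 2b²/a = 2·5/2 = 5.

5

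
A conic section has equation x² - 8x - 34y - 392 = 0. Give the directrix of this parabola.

Only x is squared. Complete the square in x: (x - 4)² = 34(y + 12).
Vertex (4, -12); 4p = 34 so p = 17/2. Opens up.
Directrix is the horizontal line y = k − p = -12 − (17/2) = -41/2.

y = -41/2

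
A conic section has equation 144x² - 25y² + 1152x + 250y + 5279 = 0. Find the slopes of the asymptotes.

Group: 144(x² + 8x) -25(y² - 10y) = -5279
Complete the square: 144(x + 4)² -25(y - 5)² = -5279 + 2304 - 625 = -3600
Divide through by -3600 to get (y - 5)²/144 - (x + 4)²/25 = 1.
Hyperbola, center (-4, 5), transverse axis vertical; a² = 144, b² = 25.
For a vertical hyperbola the asymptotes have slope ±a/b.
Here that is ±12/5.

12/5 and -12/5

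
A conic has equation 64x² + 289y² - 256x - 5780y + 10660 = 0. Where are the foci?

(-13, 10) and (17, 10)

Collect terms: 64(x² - 4x) + 289(y² - 20y) = -10660
Completing the square gives 64(x - 2)² + 289(y - 10)² = -10660 + 256 + 28900 = 18496.
Dividing both sides by 18496: (x - 2)²/289 + (y - 10)²/64 = 1
Ellipse, center (2, 10), major axis horizontal; a² = 289, b² = 64.
c² = a² - b² = 289 - 64 = 225, so c = 15.
Foci lie on the horizontal axis through the center: (h ± c, k).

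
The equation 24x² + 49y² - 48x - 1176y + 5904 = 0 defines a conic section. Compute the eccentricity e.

Collect terms: 24(x² - 2x) + 49(y² - 24y) = -5904
24(x - 1)² + 49(y - 12)² = -5904 + 24 + 7056 = 1176
Divide through by 1176 to get (x - 1)²/49 + (y - 12)²/24 = 1.
Ellipse, center (1, 12), major axis horizontal; a² = 49, b² = 24.
c² = a² - b² = 25, so c = 5.
e = c/a = 5/7.

e = 5/7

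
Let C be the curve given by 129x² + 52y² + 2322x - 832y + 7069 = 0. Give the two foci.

(-9, 8 - √77) and (-9, 8 + √77)

129(x² + 18x) + 52(y² - 16y) = -7069
Completing the square gives 129(x + 9)² + 52(y - 8)² = -7069 + 10449 + 3328 = 6708.
Dividing both sides by 6708: (x + 9)²/52 + (y - 8)²/129 = 1
Ellipse, center (-9, 8), major axis vertical; a² = 129, b² = 52.
c² = a² - b² = 129 - 52 = 77, so c = √77.
Foci lie on the vertical axis through the center: (h, k ± c).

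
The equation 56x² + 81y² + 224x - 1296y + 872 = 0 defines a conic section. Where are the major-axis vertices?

Rearranging, 56(x² + 4x) + 81(y² - 16y) = -872.
Complete the square in x and y: 56(x + 2)² + 81(y - 8)² = -872 + 224 + 5184 = 4536
Divide through by 4536 to get (x + 2)²/81 + (y - 8)²/56 = 1.
Ellipse, center (-2, 8), major axis horizontal; a² = 81, b² = 56.
a = 9. Vertices at (h ± a, k).

(-11, 8) and (7, 8)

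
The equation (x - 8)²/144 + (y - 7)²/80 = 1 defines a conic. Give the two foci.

(0, 7) and (16, 7)

Center (8, 7). The larger denominator 144 sits under the x-term, so the major axis is horizontal; a² = 144, b² = 80.
c² = a² - b² = 144 - 80 = 64, so c = 8.
Foci lie on the horizontal axis through the center: (h ± c, k).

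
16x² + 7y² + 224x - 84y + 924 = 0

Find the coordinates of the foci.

Rearranging, 16(x² + 14x) + 7(y² - 12y) = -924.
Completing the square gives 16(x + 7)² + 7(y - 6)² = -924 + 784 + 252 = 112.
Divide through by 112 to get (x + 7)²/7 + (y - 6)²/16 = 1.
Ellipse, center (-7, 6), major axis vertical; a² = 16, b² = 7.
c² = a² - b² = 16 - 7 = 9, so c = 3.
Foci lie on the vertical axis through the center: (h, k ± c).

(-7, 3) and (-7, 9)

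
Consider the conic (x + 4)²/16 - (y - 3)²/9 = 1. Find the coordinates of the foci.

Center (-4, 3). The positive term is the x-term, so the transverse axis is horizontal; a² = 16, b² = 9.
c² = a² + b² = 16 + 9 = 25, so c = 5.
Foci lie on the horizontal axis through the center: (h ± c, k).

(-9, 3) and (1, 3)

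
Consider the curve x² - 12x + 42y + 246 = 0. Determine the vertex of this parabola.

(6, -5)

Only x is squared. Complete the square in x: (x - 6)² = -42(y + 5).
Vertex (6, -5); 4p = -42 so p = -21/2. Opens down.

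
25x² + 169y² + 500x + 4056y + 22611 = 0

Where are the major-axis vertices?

25(x² + 20x) + 169(y² + 24y) = -22611
25(x + 10)² + 169(y + 12)² = -22611 + 2500 + 24336 = 4225
Divide through by 4225 to get (x + 10)²/169 + (y + 12)²/25 = 1.
Ellipse, center (-10, -12), major axis horizontal; a² = 169, b² = 25.
a = 13. Vertices at (h ± a, k).

(-23, -12) and (3, -12)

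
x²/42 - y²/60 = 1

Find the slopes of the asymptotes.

Center (0, 0). The positive term is the x-term, so the transverse axis is horizontal; a² = 42, b² = 60.
For a horizontal hyperbola the asymptotes have slope ±b/a.
Here that is ±2√15/√42 = ±√70/7.

√70/7 and -√70/7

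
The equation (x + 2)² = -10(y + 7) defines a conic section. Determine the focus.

(-2, -19/2)

Vertex (-2, -7); 4p = -10 so p = -5/2. Opens down.
Focus is p units from the vertex along the axis: (h, k + p).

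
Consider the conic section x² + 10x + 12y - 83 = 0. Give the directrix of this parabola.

y = 12

Only x is squared. Complete the square in x: (x + 5)² = -12(y - 9).
Vertex (-5, 9); 4p = -12 so p = -3. Opens down.
Directrix is the horizontal line y = k − p = 9 − (-3) = 12.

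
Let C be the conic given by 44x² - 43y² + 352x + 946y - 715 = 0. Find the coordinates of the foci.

Group the x- and y-terms: 44(x² + 8x) -43(y² - 22y) = 715
Complete the square in x and y: 44(x + 4)² -43(y - 11)² = 715 + 704 - 5203 = -3784
Divide through by -3784 to get (y - 11)²/88 - (x + 4)²/86 = 1.
Hyperbola, center (-4, 11), transverse axis vertical; a² = 88, b² = 86.
c² = a² + b² = 88 + 86 = 174, so c = √174.
Foci lie on the vertical axis through the center: (h, k ± c).

(-4, 11 - √174) and (-4, 11 + √174)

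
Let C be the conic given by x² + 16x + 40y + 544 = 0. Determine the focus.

Only x is squared. Complete the square in x: (x + 8)² = -40(y + 12).
Vertex (-8, -12); 4p = -40 so p = -10. Opens down.
Focus is p units from the vertex along the axis: (h, k + p).

(-8, -22)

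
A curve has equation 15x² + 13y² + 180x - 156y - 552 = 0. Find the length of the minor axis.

4√26

Group: 15(x² + 12x) + 13(y² - 12y) = 552
15(x + 6)² + 13(y - 6)² = 552 + 540 + 468 = 1560
Dividing both sides by 1560: (x + 6)²/104 + (y - 6)²/120 = 1
Ellipse, center (-6, 6), major axis vertical; a² = 120, b² = 104.
b² = 104 so b = 2√26; the minor axis has length 2b = 4√26.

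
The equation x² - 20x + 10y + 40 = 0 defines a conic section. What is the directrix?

Only x is squared. Complete the square in x: (x - 10)² = -10(y - 6).
Vertex (10, 6); 4p = -10 so p = -5/2. Opens down.
Directrix is the horizontal line y = k − p = 6 − (-5/2) = 17/2.

y = 17/2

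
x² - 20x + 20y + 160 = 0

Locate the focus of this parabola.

(10, -8)

Only x is squared. Complete the square in x: (x - 10)² = -20(y + 3).
Vertex (10, -3); 4p = -20 so p = -5. Opens down.
Focus is p units from the vertex along the axis: (h, k + p).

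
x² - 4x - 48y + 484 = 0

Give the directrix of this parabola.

y = -2

Only x is squared. Complete the square in x: (x - 2)² = 48(y - 10).
Vertex (2, 10); 4p = 48 so p = 12. Opens up.
Directrix is the horizontal line y = k − p = 10 − (12) = -2.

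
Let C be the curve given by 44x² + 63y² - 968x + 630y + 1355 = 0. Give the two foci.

Collect terms: 44(x² - 22x) + 63(y² + 10y) = -1355
44(x - 11)² + 63(y + 5)² = -1355 + 5324 + 1575 = 5544
Divide through by 5544 to get (x - 11)²/126 + (y + 5)²/88 = 1.
Ellipse, center (11, -5), major axis horizontal; a² = 126, b² = 88.
c² = a² - b² = 126 - 88 = 38, so c = √38.
Foci lie on the horizontal axis through the center: (h ± c, k).

(11 - √38, -5) and (11 + √38, -5)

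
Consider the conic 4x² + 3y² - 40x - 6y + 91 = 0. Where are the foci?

(5, 0) and (5, 2)

Group the x- and y-terms: 4(x² - 10x) + 3(y² - 2y) = -91
Completing the square gives 4(x - 5)² + 3(y - 1)² = -91 + 100 + 3 = 12.
Divide by 12: (x - 5)²/3 + (y - 1)²/4 = 1
Ellipse, center (5, 1), major axis vertical; a² = 4, b² = 3.
c² = a² - b² = 4 - 3 = 1, so c = 1.
Foci lie on the vertical axis through the center: (h, k ± c).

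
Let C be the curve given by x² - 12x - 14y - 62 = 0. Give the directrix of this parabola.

Only x is squared. Complete the square in x: (x - 6)² = 14(y + 7).
Vertex (6, -7); 4p = 14 so p = 7/2. Opens up.
Directrix is the horizontal line y = k − p = -7 − (7/2) = -21/2.

y = -21/2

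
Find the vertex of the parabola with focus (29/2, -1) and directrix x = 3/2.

The vertex is the midpoint between the focus and the directrix along the axis of symmetry.
Axis is horizontal (directrix is vertical). Vertex x-coordinate = (29/2 + 3/2)/2 = 8; y-coordinate = -1.

(8, -1)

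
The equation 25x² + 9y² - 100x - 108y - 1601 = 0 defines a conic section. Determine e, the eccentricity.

Rearranging, 25(x² - 4x) + 9(y² - 12y) = 1601.
Complete the square in x and y: 25(x - 2)² + 9(y - 6)² = 1601 + 100 + 324 = 2025
Divide by 2025: (x - 2)²/81 + (y - 6)²/225 = 1
Ellipse, center (2, 6), major axis vertical; a² = 225, b² = 81.
c² = a² - b² = 144, so c = 12.
e = c/a = 12/15 = 4/5.

e = 4/5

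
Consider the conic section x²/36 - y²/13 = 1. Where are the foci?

(-7, 0) and (7, 0)

Center (0, 0). The positive term is the x-term, so the transverse axis is horizontal; a² = 36, b² = 13.
c² = a² + b² = 36 + 13 = 49, so c = 7.
Foci lie on the horizontal axis through the center: (h ± c, k).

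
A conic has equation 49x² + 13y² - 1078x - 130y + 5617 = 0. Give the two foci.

Rearranging, 49(x² - 22x) + 13(y² - 10y) = -5617.
Complete the square: 49(x - 11)² + 13(y - 5)² = -5617 + 5929 + 325 = 637
Divide by 637: (x - 11)²/13 + (y - 5)²/49 = 1
Ellipse, center (11, 5), major axis vertical; a² = 49, b² = 13.
c² = a² - b² = 49 - 13 = 36, so c = 6.
Foci lie on the vertical axis through the center: (h, k ± c).

(11, -1) and (11, 11)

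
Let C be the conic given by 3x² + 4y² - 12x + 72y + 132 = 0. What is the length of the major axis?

Collect terms: 3(x² - 4x) + 4(y² + 18y) = -132
Complete the square: 3(x - 2)² + 4(y + 9)² = -132 + 12 + 324 = 204
Divide through by 204 to get (x - 2)²/68 + (y + 9)²/51 = 1.
Ellipse, center (2, -9), major axis horizontal; a² = 68, b² = 51.
a² = 68 so a = 2√17; the major axis has length 2a = 4√17.

4√17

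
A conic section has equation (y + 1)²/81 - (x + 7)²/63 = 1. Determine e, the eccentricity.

Center (-7, -1). The positive term is the y-term, so the transverse axis is vertical; a² = 81, b² = 63.
c² = a² + b² = 144, so c = 12.
e = c/a = 12/9 = 4/3.

e = 4/3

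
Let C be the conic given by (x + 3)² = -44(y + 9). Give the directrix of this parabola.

Vertex (-3, -9); 4p = -44 so p = -11. Opens down.
Directrix is the horizontal line y = k − p = -9 − (-11) = 2.

y = 2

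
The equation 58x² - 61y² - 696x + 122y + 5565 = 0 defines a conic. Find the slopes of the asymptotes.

Rearranging, 58(x² - 12x) -61(y² - 2y) = -5565.
Complete the square: 58(x - 6)² -61(y - 1)² = -5565 + 2088 - 61 = -3538
Dividing both sides by -3538: (y - 1)²/58 - (x - 6)²/61 = 1
Hyperbola, center (6, 1), transverse axis vertical; a² = 58, b² = 61.
For a vertical hyperbola the asymptotes have slope ±a/b.
Here that is ±√58/√61 = ±√3538/61.

√3538/61 and -√3538/61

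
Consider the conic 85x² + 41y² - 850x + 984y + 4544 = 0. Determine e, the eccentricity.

e = 2√935/85

Rearranging, 85(x² - 10x) + 41(y² + 24y) = -4544.
Completing the square gives 85(x - 5)² + 41(y + 12)² = -4544 + 2125 + 5904 = 3485.
Dividing both sides by 3485: (x - 5)²/41 + (y + 12)²/85 = 1
Ellipse, center (5, -12), major axis vertical; a² = 85, b² = 41.
c² = a² - b² = 44, so c = 2√11.
e = c/a = 2√11/√85 = 2√935/85.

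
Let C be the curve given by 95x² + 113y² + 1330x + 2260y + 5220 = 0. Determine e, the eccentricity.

e = 3√226/113

Group: 95(x² + 14x) + 113(y² + 20y) = -5220
Completing the square gives 95(x + 7)² + 113(y + 10)² = -5220 + 4655 + 11300 = 10735.
Divide through by 10735 to get (x + 7)²/113 + (y + 10)²/95 = 1.
Ellipse, center (-7, -10), major axis horizontal; a² = 113, b² = 95.
c² = a² - b² = 18, so c = 3√2.
e = c/a = 3√2/√113 = 3√226/113.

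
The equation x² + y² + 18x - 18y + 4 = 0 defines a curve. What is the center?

Group: (x² + 18x) + (y² - 18y) = -4
Complete the square in x and y: (x + 9)² + (y - 9)² = -4 + 81 + 81 = 158
So (x + 9)² + (y - 9)² = 158.
Circle centered at (-9, 9) with r² = 158.

(-9, 9)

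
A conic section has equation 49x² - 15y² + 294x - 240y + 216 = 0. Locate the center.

(-3, -8)

Rearranging, 49(x² + 6x) -15(y² + 16y) = -216.
Complete the square in x and y: 49(x + 3)² -15(y + 8)² = -216 + 441 - 960 = -735
Divide through by -735 to get (y + 8)²/49 - (x + 3)²/15 = 1.
Hyperbola with center (-3, -8).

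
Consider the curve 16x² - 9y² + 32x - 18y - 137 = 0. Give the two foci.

(-6, -1) and (4, -1)

Collect terms: 16(x² + 2x) -9(y² + 2y) = 137
Completing the square gives 16(x + 1)² -9(y + 1)² = 137 + 16 - 9 = 144.
Divide through by 144 to get (x + 1)²/9 - (y + 1)²/16 = 1.
Hyperbola, center (-1, -1), transverse axis horizontal; a² = 9, b² = 16.
c² = a² + b² = 9 + 16 = 25, so c = 5.
Foci lie on the horizontal axis through the center: (h ± c, k).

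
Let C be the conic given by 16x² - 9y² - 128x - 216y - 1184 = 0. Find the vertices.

Collect terms: 16(x² - 8x) -9(y² + 24y) = 1184
Complete the square: 16(x - 4)² -9(y + 12)² = 1184 + 256 - 1296 = 144
Dividing both sides by 144: (x - 4)²/9 - (y + 12)²/16 = 1
Hyperbola, center (4, -12), transverse axis horizontal; a² = 9, b² = 16.
a = 3. Vertices at (h ± a, k).

(1, -12) and (7, -12)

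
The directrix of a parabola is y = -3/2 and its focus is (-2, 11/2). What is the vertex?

(-2, 2)

The vertex is the midpoint between the focus and the directrix along the axis of symmetry.
Axis is vertical (directrix is horizontal). Vertex y-coordinate = (11/2 + (-3/2))/2 = 2; x-coordinate = -2.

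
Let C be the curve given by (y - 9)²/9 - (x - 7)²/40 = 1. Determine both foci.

(7, 2) and (7, 16)

Center (7, 9). The positive term is the y-term, so the transverse axis is vertical; a² = 9, b² = 40.
c² = a² + b² = 9 + 40 = 49, so c = 7.
Foci lie on the vertical axis through the center: (h, k ± c).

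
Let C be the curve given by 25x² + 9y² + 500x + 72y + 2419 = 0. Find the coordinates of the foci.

Group the x- and y-terms: 25(x² + 20x) + 9(y² + 8y) = -2419
Complete the square in x and y: 25(x + 10)² + 9(y + 4)² = -2419 + 2500 + 144 = 225
Dividing both sides by 225: (x + 10)²/9 + (y + 4)²/25 = 1
Ellipse, center (-10, -4), major axis vertical; a² = 25, b² = 9.
c² = a² - b² = 25 - 9 = 16, so c = 4.
Foci lie on the vertical axis through the center: (h, k ± c).

(-10, -8) and (-10, 0)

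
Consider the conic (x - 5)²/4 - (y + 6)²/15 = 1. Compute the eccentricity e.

e = √19/2

Center (5, -6). The positive term is the x-term, so the transverse axis is horizontal; a² = 4, b² = 15.
c² = a² + b² = 19, so c = √19.
e = c/a = √19/2.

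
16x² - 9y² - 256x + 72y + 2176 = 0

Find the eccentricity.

e = 5/4

Group the x- and y-terms: 16(x² - 16x) -9(y² - 8y) = -2176
Completing the square gives 16(x - 8)² -9(y - 4)² = -2176 + 1024 - 144 = -1296.
Divide through by -1296 to get (y - 4)²/144 - (x - 8)²/81 = 1.
Hyperbola, center (8, 4), transverse axis vertical; a² = 144, b² = 81.
c² = a² + b² = 225, so c = 15.
e = c/a = 15/12 = 5/4.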